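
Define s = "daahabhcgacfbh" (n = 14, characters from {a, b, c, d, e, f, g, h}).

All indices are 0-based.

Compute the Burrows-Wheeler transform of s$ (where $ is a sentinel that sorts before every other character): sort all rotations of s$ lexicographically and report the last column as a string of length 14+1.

rank  rotation         last
    0  $daahabhcgacfbh  h
    1  aahabhcgacfbh$d  d
    2  abhcgacfbh$daah  h
    3  acfbh$daahabhcg  g
    4  ahabhcgacfbh$da  a
    5  bh$daahabhcgacf  f
    6  bhcgacfbh$daaha  a
    7  cfbh$daahabhcga  a
    8  cgacfbh$daahabh  h
    9  daahabhcgacfbh$  $
   10  fbh$daahabhcgac  c
   11  gacfbh$daahabhc  c
   12  h$daahabhcgacfb  b
   13  habhcgacfbh$daa  a
   14  hcgacfbh$daahab  b

hdhgafaah$ccbab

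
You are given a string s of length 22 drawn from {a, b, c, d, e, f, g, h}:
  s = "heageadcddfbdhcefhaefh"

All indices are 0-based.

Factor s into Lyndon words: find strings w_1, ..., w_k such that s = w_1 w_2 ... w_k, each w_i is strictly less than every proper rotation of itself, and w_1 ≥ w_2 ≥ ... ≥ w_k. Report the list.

["h", "e", "age", "adcddfbdhcefhaefh"]

emit factor 1: 'h' (i=0, period=1)
emit factor 2: 'e' (i=1, period=1)
emit factor 3: 'age' (i=2, period=3)
emit factor 4: 'adcddfbdhcefhaefh' (i=5, period=17)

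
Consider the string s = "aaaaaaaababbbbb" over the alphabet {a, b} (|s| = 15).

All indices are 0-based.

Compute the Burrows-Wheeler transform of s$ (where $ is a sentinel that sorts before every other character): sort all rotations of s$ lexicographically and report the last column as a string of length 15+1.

rank  rotation          last
    0  $aaaaaaaababbbbb  b
    1  aaaaaaaababbbbb$  $
    2  aaaaaaababbbbb$a  a
    3  aaaaaababbbbb$aa  a
    4  aaaaababbbbb$aaa  a
    5  aaaababbbbb$aaaa  a
    6  aaababbbbb$aaaaa  a
    7  aababbbbb$aaaaaa  a
    8  ababbbbb$aaaaaaa  a
    9  abbbbb$aaaaaaaab  b
   10  b$aaaaaaaababbbb  b
   11  babbbbb$aaaaaaaa  a
   12  bb$aaaaaaaababbb  b
   13  bbb$aaaaaaaababb  b
   14  bbbb$aaaaaaaabab  b
   15  bbbbb$aaaaaaaaba  a

b$aaaaaaabbabbba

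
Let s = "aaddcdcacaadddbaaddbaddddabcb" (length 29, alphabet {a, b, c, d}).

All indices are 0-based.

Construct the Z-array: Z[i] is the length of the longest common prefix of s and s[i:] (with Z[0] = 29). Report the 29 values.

[29, 1, 0, 0, 0, 0, 0, 1, 0, 4, 1, 0, 0, 0, 0, 4, 1, 0, 0, 0, 1, 0, 0, 0, 0, 1, 0, 0, 0]

Z[0]=29
i=1: i≥r, start 0; Z[1]=1 grow→box=[1,2)
i=2: i≥r, start 0; Z[2]=0
i=3: i≥r, start 0; Z[3]=0
i=4: i≥r, start 0; Z[4]=0
i=5: i≥r, start 0; Z[5]=0
i=6: i≥r, start 0; Z[6]=0
i=7: i≥r, start 0; Z[7]=1 grow→box=[7,8)
i=8: i≥r, start 0; Z[8]=0
i=9: i≥r, start 0; Z[9]=4 grow→box=[9,13)
i=10: min(r-i=3, Z[1]=1)=1; Z[10]=1
i=11: min(r-i=2, Z[2]=0)=0; Z[11]=0
i=12: min(r-i=1, Z[3]=0)=0; Z[12]=0
i=13: i≥r, start 0; Z[13]=0
i=14: i≥r, start 0; Z[14]=0
i=15: i≥r, start 0; Z[15]=4 grow→box=[15,19)
i=16: min(r-i=3, Z[1]=1)=1; Z[16]=1
i=17: min(r-i=2, Z[2]=0)=0; Z[17]=0
i=18: min(r-i=1, Z[3]=0)=0; Z[18]=0
i=19: i≥r, start 0; Z[19]=0
i=20: i≥r, start 0; Z[20]=1 grow→box=[20,21)
i=21: i≥r, start 0; Z[21]=0
i=22: i≥r, start 0; Z[22]=0
i=23: i≥r, start 0; Z[23]=0
i=24: i≥r, start 0; Z[24]=0
i=25: i≥r, start 0; Z[25]=1 grow→box=[25,26)
i=26: i≥r, start 0; Z[26]=0
i=27: i≥r, start 0; Z[27]=0
i=28: i≥r, start 0; Z[28]=0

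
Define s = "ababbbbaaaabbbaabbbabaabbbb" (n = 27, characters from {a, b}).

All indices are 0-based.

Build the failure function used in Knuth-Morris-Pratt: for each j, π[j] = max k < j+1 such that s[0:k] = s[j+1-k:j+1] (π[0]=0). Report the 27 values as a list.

[0, 0, 1, 2, 0, 0, 0, 1, 1, 1, 1, 2, 0, 0, 1, 1, 2, 0, 0, 1, 2, 3, 1, 2, 0, 0, 0]

π[0] = 0
j=1 s[j]='b': π[1]=0 (border '')
j=2 s[j]='a': π[2]=1 (border 'a')
j=3 s[j]='b': π[3]=2 (border 'ab')
j=4 s[j]='b': k: 2→0; π[4]=0 (border '')
j=5 s[j]='b': π[5]=0 (border '')
j=6 s[j]='b': π[6]=0 (border '')
j=7 s[j]='a': π[7]=1 (border 'a')
j=8 s[j]='a': k: 1→0; π[8]=1 (border 'a')
j=9 s[j]='a': k: 1→0; π[9]=1 (border 'a')
j=10 s[j]='a': k: 1→0; π[10]=1 (border 'a')
j=11 s[j]='b': π[11]=2 (border 'ab')
j=12 s[j]='b': k: 2→0; π[12]=0 (border '')
j=13 s[j]='b': π[13]=0 (border '')
j=14 s[j]='a': π[14]=1 (border 'a')
j=15 s[j]='a': k: 1→0; π[15]=1 (border 'a')
j=16 s[j]='b': π[16]=2 (border 'ab')
j=17 s[j]='b': k: 2→0; π[17]=0 (border '')
j=18 s[j]='b': π[18]=0 (border '')
j=19 s[j]='a': π[19]=1 (border 'a')
j=20 s[j]='b': π[20]=2 (border 'ab')
j=21 s[j]='a': π[21]=3 (border 'aba')
j=22 s[j]='a': k: 3→1→0; π[22]=1 (border 'a')
j=23 s[j]='b': π[23]=2 (border 'ab')
j=24 s[j]='b': k: 2→0; π[24]=0 (border '')
j=25 s[j]='b': π[25]=0 (border '')
j=26 s[j]='b': π[26]=0 (border '')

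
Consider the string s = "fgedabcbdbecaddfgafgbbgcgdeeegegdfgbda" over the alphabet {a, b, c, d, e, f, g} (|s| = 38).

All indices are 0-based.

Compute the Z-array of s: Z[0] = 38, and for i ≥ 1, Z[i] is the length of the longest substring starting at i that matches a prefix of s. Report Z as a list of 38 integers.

[38, 0, 0, 0, 0, 0, 0, 0, 0, 0, 0, 0, 0, 0, 0, 2, 0, 0, 2, 0, 0, 0, 0, 0, 0, 0, 0, 0, 0, 0, 0, 0, 0, 2, 0, 0, 0, 0]

Z[0]=38
i=1: outside box; Z[1]=0
i=2: outside box; Z[2]=0
i=3: outside box; Z[3]=0
i=4: outside box; Z[4]=0
i=5: outside box; Z[5]=0
i=6: outside box; Z[6]=0
i=7: outside box; Z[7]=0
i=8: outside box; Z[8]=0
i=9: outside box; Z[9]=0
i=10: outside box; Z[10]=0
i=11: outside box; Z[11]=0
i=12: outside box; Z[12]=0
i=13: outside box; Z[13]=0
i=14: outside box; Z[14]=0
i=15: outside box; Z[15]=2 scan→box=[15,17)
i=16: min(r-i=1, Z[1]=0)=0; Z[16]=0
i=17: outside box; Z[17]=0
i=18: outside box; Z[18]=2 scan→box=[18,20)
i=19: min(r-i=1, Z[1]=0)=0; Z[19]=0
i=20: outside box; Z[20]=0
i=21: outside box; Z[21]=0
i=22: outside box; Z[22]=0
i=23: outside box; Z[23]=0
i=24: outside box; Z[24]=0
i=25: outside box; Z[25]=0
i=26: outside box; Z[26]=0
i=27: outside box; Z[27]=0
i=28: outside box; Z[28]=0
i=29: outside box; Z[29]=0
i=30: outside box; Z[30]=0
i=31: outside box; Z[31]=0
i=32: outside box; Z[32]=0
i=33: outside box; Z[33]=2 scan→box=[33,35)
i=34: min(r-i=1, Z[1]=0)=0; Z[34]=0
i=35: outside box; Z[35]=0
i=36: outside box; Z[36]=0
i=37: outside box; Z[37]=0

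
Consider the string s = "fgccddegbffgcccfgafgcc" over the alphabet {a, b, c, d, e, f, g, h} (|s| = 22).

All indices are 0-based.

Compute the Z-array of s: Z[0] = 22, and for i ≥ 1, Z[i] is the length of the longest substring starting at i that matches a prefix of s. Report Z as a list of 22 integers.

Z[0]=22
i=1: fresh scan; Z[1]=0
i=2: fresh scan; Z[2]=0
i=3: fresh scan; Z[3]=0
i=4: fresh scan; Z[4]=0
i=5: fresh scan; Z[5]=0
i=6: fresh scan; Z[6]=0
i=7: fresh scan; Z[7]=0
i=8: fresh scan; Z[8]=0
i=9: fresh scan; Z[9]=1 extend→box=[9,10)
i=10: fresh scan; Z[10]=4 extend→box=[10,14)
i=11: min(r-i=3, Z[1]=0)=0; Z[11]=0
i=12: min(r-i=2, Z[2]=0)=0; Z[12]=0
i=13: min(r-i=1, Z[3]=0)=0; Z[13]=0
i=14: fresh scan; Z[14]=0
i=15: fresh scan; Z[15]=2 extend→box=[15,17)
i=16: min(r-i=1, Z[1]=0)=0; Z[16]=0
i=17: fresh scan; Z[17]=0
i=18: fresh scan; Z[18]=4 extend→box=[18,22)
i=19: min(r-i=3, Z[1]=0)=0; Z[19]=0
i=20: min(r-i=2, Z[2]=0)=0; Z[20]=0
i=21: min(r-i=1, Z[3]=0)=0; Z[21]=0

[22, 0, 0, 0, 0, 0, 0, 0, 0, 1, 4, 0, 0, 0, 0, 2, 0, 0, 4, 0, 0, 0]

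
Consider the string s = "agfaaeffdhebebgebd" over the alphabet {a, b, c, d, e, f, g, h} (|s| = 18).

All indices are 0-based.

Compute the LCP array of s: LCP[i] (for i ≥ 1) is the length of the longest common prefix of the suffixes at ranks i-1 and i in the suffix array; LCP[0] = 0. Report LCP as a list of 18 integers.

rank→(start, suffix):
  0 → (3, 'aaeffdhebebgebd')
  1 → (4, 'aeffdhebebgebd')
  2 → (0, 'agfaaeffdhebebgebd')
  3 → (16, 'bd')
  4 → (11, 'bebgebd')
  5 → (13, 'bgebd')
  6 → (17, 'd')
  7 → (8, 'dhebebgebd')
  8 → (15, 'ebd')
  9 → (10, 'ebebgebd')
  10 → (12, 'ebgebd')
  11 → (5, 'effdhebebgebd')
  12 → (2, 'faaeffdhebebgebd')
  13 → (7, 'fdhebebgebd')
  14 → (6, 'ffdhebebgebd')
  15 → (14, 'gebd')
  16 → (1, 'gfaaeffdhebebgebd')
  17 → (9, 'hebebgebd')

SA = [3, 4, 0, 16, 11, 13, 17, 8, 15, 10, 12, 5, 2, 7, 6, 14, 1, 9]
rank  pair      lcp
   1  s[3:],s[4:]  1  'a'
   2  s[4:],s[0:]  1  'a'
   3  s[0:],s[16:]  0  ''
   4  s[16:],s[11:]  1  'b'
   5  s[11:],s[13:]  1  'b'
   6  s[13:],s[17:]  0  ''
   7  s[17:],s[8:]  1  'd'
   8  s[8:],s[15:]  0  ''
   9  s[15:],s[10:]  2  'eb'
  10  s[10:],s[12:]  2  'eb'
  11  s[12:],s[5:]  1  'e'
  12  s[5:],s[2:]  0  ''
  13  s[2:],s[7:]  1  'f'
  14  s[7:],s[6:]  1  'f'
  15  s[6:],s[14:]  0  ''
  16  s[14:],s[1:]  1  'g'
  17  s[1:],s[9:]  0  ''

[0, 1, 1, 0, 1, 1, 0, 1, 0, 2, 2, 1, 0, 1, 1, 0, 1, 0]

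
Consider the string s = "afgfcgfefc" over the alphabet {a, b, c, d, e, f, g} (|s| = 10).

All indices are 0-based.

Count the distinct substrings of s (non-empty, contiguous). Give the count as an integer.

48

rank | idx | suffix
   0 |   0 | afgfcgfefc
   1 |   9 | c
   2 |   4 | cgfefc
   3 |   7 | efc
   4 |   8 | fc
   5 |   3 | fcgfefc
   6 |   6 | fefc
   7 |   1 | fgfcgfefc
   8 |   2 | gfcgfefc
   9 |   5 | gfefc

SA = [0, 9, 4, 7, 8, 3, 6, 1, 2, 5]
i: (SA[i-1],SA[i]) lcp shared
  1: (0,9) 0 ''
  2: (9,4) 1 'c'
  3: (4,7) 0 ''
  4: (7,8) 0 ''
  5: (8,3) 2 'fc'
  6: (3,6) 1 'f'
  7: (6,1) 1 'f'
  8: (1,2) 0 ''
  9: (2,5) 2 'gf'

n(n+1)/2 = 10·11/2 = 55
Σ LCP = 0 + 0 + 1 + 0 + 0 + 2 + 1 + 1 + 0 + 2 = 7
distinct = 55 − 7 = 48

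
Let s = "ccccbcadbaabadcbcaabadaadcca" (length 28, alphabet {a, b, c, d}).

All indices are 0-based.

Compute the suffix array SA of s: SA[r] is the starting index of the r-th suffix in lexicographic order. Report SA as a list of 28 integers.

rank | idx | suffix
   0 |  27 | a
   1 |  17 | aabadaadcca
   2 |   9 | aabadcbcaabadaadcca
   3 |  22 | aadcca
   4 |  18 | abadaadcca
   5 |  10 | abadcbcaabadaadcca
   6 |  20 | adaadcca
   7 |   6 | adbaabadcbcaabadaadcca
   8 |  12 | adcbcaabadaadcca
   9 |  23 | adcca
  10 |   8 | baabadcbcaabadaadcca
  11 |  19 | badaadcca
  12 |  11 | badcbcaabadaadcca
  13 |  15 | bcaabadaadcca
  14 |   4 | bcadbaabadcbcaabadaadcca
  15 |  26 | ca
  16 |  16 | caabadaadcca
  17 |   5 | cadbaabadcbcaabadaadcca
  18 |  14 | cbcaabadaadcca
  19 |   3 | cbcadbaabadcbcaabadaadcca
  20 |  25 | cca
  21 |   2 | ccbcadbaabadcbcaabadaadcca
  22 |   1 | cccbcadbaabadcbcaabadaadcca
  23 |   0 | ccccbcadbaabadcbcaabadaadcca
  24 |  21 | daadcca
  25 |   7 | dbaabadcbcaabadaadcca
  26 |  13 | dcbcaabadaadcca
  27 |  24 | dcca

[27, 17, 9, 22, 18, 10, 20, 6, 12, 23, 8, 19, 11, 15, 4, 26, 16, 5, 14, 3, 25, 2, 1, 0, 21, 7, 13, 24]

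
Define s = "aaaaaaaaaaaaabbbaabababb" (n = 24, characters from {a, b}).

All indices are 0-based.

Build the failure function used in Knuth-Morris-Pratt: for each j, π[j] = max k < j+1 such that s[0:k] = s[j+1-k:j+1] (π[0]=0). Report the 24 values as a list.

π[0] = 0
j=1 s[j]='a': π[1]=1 (border 'a')
j=2 s[j]='a': π[2]=2 (border 'aa')
j=3 s[j]='a': π[3]=3 (border 'aaa')
j=4 s[j]='a': π[4]=4 (border 'aaaa')
j=5 s[j]='a': π[5]=5 (border 'aaaaa')
j=6 s[j]='a': π[6]=6 (border 'aaaaaa')
j=7 s[j]='a': π[7]=7 (border 'aaaaaaa')
j=8 s[j]='a': π[8]=8 (border 'aaaaaaaa')
j=9 s[j]='a': π[9]=9 (border 'aaaaaaaaa')
j=10 s[j]='a': π[10]=10 (border 'aaaaaaaaaa')
j=11 s[j]='a': π[11]=11 (border 'aaaaaaaaaaa')
j=12 s[j]='a': π[12]=12 (border 'aaaaaaaaaaaa')
j=13 s[j]='b': k: 12→11→10→9→8→7→6→5→4→3→2→1→0; π[13]=0 (border '')
j=14 s[j]='b': π[14]=0 (border '')
j=15 s[j]='b': π[15]=0 (border '')
j=16 s[j]='a': π[16]=1 (border 'a')
j=17 s[j]='a': π[17]=2 (border 'aa')
j=18 s[j]='b': k: 2→1→0; π[18]=0 (border '')
j=19 s[j]='a': π[19]=1 (border 'a')
j=20 s[j]='b': k: 1→0; π[20]=0 (border '')
j=21 s[j]='a': π[21]=1 (border 'a')
j=22 s[j]='b': k: 1→0; π[22]=0 (border '')
j=23 s[j]='b': π[23]=0 (border '')

[0, 1, 2, 3, 4, 5, 6, 7, 8, 9, 10, 11, 12, 0, 0, 0, 1, 2, 0, 1, 0, 1, 0, 0]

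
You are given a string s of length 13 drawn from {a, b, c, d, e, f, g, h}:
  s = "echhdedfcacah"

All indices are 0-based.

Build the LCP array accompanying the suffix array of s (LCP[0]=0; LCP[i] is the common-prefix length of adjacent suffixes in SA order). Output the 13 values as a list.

[0, 1, 0, 2, 1, 0, 1, 0, 1, 0, 0, 1, 1]

rank→(start, suffix):
  0 → (9, 'acah')
  1 → (11, 'ah')
  2 → (8, 'cacah')
  3 → (10, 'cah')
  4 → (1, 'chhdedfcacah')
  5 → (4, 'dedfcacah')
  6 → (6, 'dfcacah')
  7 → (0, 'echhdedfcacah')
  8 → (5, 'edfcacah')
  9 → (7, 'fcacah')
  10 → (12, 'h')
  11 → (3, 'hdedfcacah')
  12 → (2, 'hhdedfcacah')

SA = [9, 11, 8, 10, 1, 4, 6, 0, 5, 7, 12, 3, 2]
rank  pair      lcp
   1  s[9:],s[11:]  1  'a'
   2  s[11:],s[8:]  0  ''
   3  s[8:],s[10:]  2  'ca'
   4  s[10:],s[1:]  1  'c'
   5  s[1:],s[4:]  0  ''
   6  s[4:],s[6:]  1  'd'
   7  s[6:],s[0:]  0  ''
   8  s[0:],s[5:]  1  'e'
   9  s[5:],s[7:]  0  ''
  10  s[7:],s[12:]  0  ''
  11  s[12:],s[3:]  1  'h'
  12  s[3:],s[2:]  1  'h'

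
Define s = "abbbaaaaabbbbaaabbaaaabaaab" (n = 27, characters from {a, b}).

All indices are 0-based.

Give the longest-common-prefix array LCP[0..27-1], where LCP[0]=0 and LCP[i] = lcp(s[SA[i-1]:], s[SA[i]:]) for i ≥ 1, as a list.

[0, 4, 5, 3, 4, 4, 5, 2, 3, 3, 4, 1, 2, 2, 3, 4, 0, 1, 5, 4, 5, 1, 6, 5, 2, 6, 3]

rank→(start, suffix):
  0 → (4, 'aaaaabbbbaaabbaaaabaaab')
  1 → (18, 'aaaabaaab')
  2 → (5, 'aaaabbbbaaabbaaaabaaab')
  3 → (23, 'aaab')
  4 → (19, 'aaabaaab')
  5 → (13, 'aaabbaaaabaaab')
  6 → (6, 'aaabbbbaaabbaaaabaaab')
  7 → (24, 'aab')
  8 → (20, 'aabaaab')
  9 → (14, 'aabbaaaabaaab')
  10 → (7, 'aabbbbaaabbaaaabaaab')
  11 → (25, 'ab')
  12 → (21, 'abaaab')
  13 → (15, 'abbaaaabaaab')
  14 → (0, 'abbbaaaaabbbbaaabbaaaabaaab')
  15 → (8, 'abbbbaaabbaaaabaaab')
  16 → (26, 'b')
  17 → (3, 'baaaaabbbbaaabbaaaabaaab')
  18 → (17, 'baaaabaaab')
  19 → (22, 'baaab')
  20 → (12, 'baaabbaaaabaaab')
  21 → (2, 'bbaaaaabbbbaaabbaaaabaaab')
  22 → (16, 'bbaaaabaaab')
  23 → (11, 'bbaaabbaaaabaaab')
  24 → (1, 'bbbaaaaabbbbaaabbaaaabaaab')
  25 → (10, 'bbbaaabbaaaabaaab')
  26 → (9, 'bbbbaaabbaaaabaaab')

SA = [4, 18, 5, 23, 19, 13, 6, 24, 20, 14, 7, 25, 21, 15, 0, 8, 26, 3, 17, 22, 12, 2, 16, 11, 1, 10, 9]
rank  pair      lcp
   1  s[4:],s[18:]  4  'aaaa'
   2  s[18:],s[5:]  5  'aaaab'
   3  s[5:],s[23:]  3  'aaa'
   4  s[23:],s[19:]  4  'aaab'
   5  s[19:],s[13:]  4  'aaab'
   6  s[13:],s[6:]  5  'aaabb'
   7  s[6:],s[24:]  2  'aa'
   8  s[24:],s[20:]  3  'aab'
   9  s[20:],s[14:]  3  'aab'
  10  s[14:],s[7:]  4  'aabb'
  11  s[7:],s[25:]  1  'a'
  12  s[25:],s[21:]  2  'ab'
  13  s[21:],s[15:]  2  'ab'
  14  s[15:],s[0:]  3  'abb'
  15  s[0:],s[8:]  4  'abbb'
  16  s[8:],s[26:]  0  ''
  17  s[26:],s[3:]  1  'b'
  18  s[3:],s[17:]  5  'baaaa'
  19  s[17:],s[22:]  4  'baaa'
  20  s[22:],s[12:]  5  'baaab'
  21  s[12:],s[2:]  1  'b'
  22  s[2:],s[16:]  6  'bbaaaa'
  23  s[16:],s[11:]  5  'bbaaa'
  24  s[11:],s[1:]  2  'bb'
  25  s[1:],s[10:]  6  'bbbaaa'
  26  s[10:],s[9:]  3  'bbb'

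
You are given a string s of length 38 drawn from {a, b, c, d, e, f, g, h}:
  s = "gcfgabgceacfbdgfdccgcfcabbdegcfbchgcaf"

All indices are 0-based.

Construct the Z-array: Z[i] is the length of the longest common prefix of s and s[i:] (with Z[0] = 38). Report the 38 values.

[38, 0, 0, 1, 0, 0, 2, 0, 0, 0, 0, 0, 0, 0, 1, 0, 0, 0, 0, 3, 0, 0, 0, 0, 0, 0, 0, 0, 3, 0, 0, 0, 0, 0, 2, 0, 0, 0]

Z[0]=38
i=1: fresh scan; Z[1]=0
i=2: fresh scan; Z[2]=0
i=3: fresh scan; Z[3]=1 extend→box=[3,4)
i=4: fresh scan; Z[4]=0
i=5: fresh scan; Z[5]=0
i=6: fresh scan; Z[6]=2 extend→box=[6,8)
i=7: min(r-i=1, Z[1]=0)=0; Z[7]=0
i=8: fresh scan; Z[8]=0
i=9: fresh scan; Z[9]=0
i=10: fresh scan; Z[10]=0
i=11: fresh scan; Z[11]=0
i=12: fresh scan; Z[12]=0
i=13: fresh scan; Z[13]=0
i=14: fresh scan; Z[14]=1 extend→box=[14,15)
i=15: fresh scan; Z[15]=0
i=16: fresh scan; Z[16]=0
i=17: fresh scan; Z[17]=0
i=18: fresh scan; Z[18]=0
i=19: fresh scan; Z[19]=3 extend→box=[19,22)
i=20: min(r-i=2, Z[1]=0)=0; Z[20]=0
i=21: min(r-i=1, Z[2]=0)=0; Z[21]=0
i=22: fresh scan; Z[22]=0
i=23: fresh scan; Z[23]=0
i=24: fresh scan; Z[24]=0
i=25: fresh scan; Z[25]=0
i=26: fresh scan; Z[26]=0
i=27: fresh scan; Z[27]=0
i=28: fresh scan; Z[28]=3 extend→box=[28,31)
i=29: min(r-i=2, Z[1]=0)=0; Z[29]=0
i=30: min(r-i=1, Z[2]=0)=0; Z[30]=0
i=31: fresh scan; Z[31]=0
i=32: fresh scan; Z[32]=0
i=33: fresh scan; Z[33]=0
i=34: fresh scan; Z[34]=2 extend→box=[34,36)
i=35: min(r-i=1, Z[1]=0)=0; Z[35]=0
i=36: fresh scan; Z[36]=0
i=37: fresh scan; Z[37]=0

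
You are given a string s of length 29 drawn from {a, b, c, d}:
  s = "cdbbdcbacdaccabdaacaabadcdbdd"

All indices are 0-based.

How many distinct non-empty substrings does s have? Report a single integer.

396

rank | idx | suffix
   0 |  19 | aabadcdbdd
   1 |  16 | aacaabadcdbdd
   2 |  20 | abadcdbdd
   3 |  13 | abdaacaabadcdbdd
   4 |  17 | acaabadcdbdd
   5 |  10 | accabdaacaabadcdbdd
   6 |   7 | acdaccabdaacaabadcdbdd
   7 |  22 | adcdbdd
   8 |   6 | bacdaccabdaacaabadcdbdd
   9 |  21 | badcdbdd
  10 |   2 | bbdcbacdaccabdaacaabadcdbdd
  11 |  14 | bdaacaabadcdbdd
  12 |   3 | bdcbacdaccabdaacaabadcdbdd
  13 |  26 | bdd
  14 |  18 | caabadcdbdd
  15 |  12 | cabdaacaabadcdbdd
  16 |   5 | cbacdaccabdaacaabadcdbdd
  17 |  11 | ccabdaacaabadcdbdd
  18 |   8 | cdaccabdaacaabadcdbdd
  19 |   0 | cdbbdcbacdaccabdaacaabadcdbdd
  20 |  24 | cdbdd
  21 |  28 | d
  22 |  15 | daacaabadcdbdd
  23 |   9 | daccabdaacaabadcdbdd
  24 |   1 | dbbdcbacdaccabdaacaabadcdbdd
  25 |  25 | dbdd
  26 |   4 | dcbacdaccabdaacaabadcdbdd
  27 |  23 | dcdbdd
  28 |  27 | dd

SA = [19, 16, 20, 13, 17, 10, 7, 22, 6, 21, 2, 14, 3, 26, 18, 12, 5, 11, 8, 0, 24, 28, 15, 9, 1, 25, 4, 23, 27]
rank  pair      lcp
   1  s[19:],s[16:]  2  'aa'
   2  s[16:],s[20:]  1  'a'
   3  s[20:],s[13:]  2  'ab'
   4  s[13:],s[17:]  1  'a'
   5  s[17:],s[10:]  2  'ac'
   6  s[10:],s[7:]  2  'ac'
   7  s[7:],s[22:]  1  'a'
   8  s[22:],s[6:]  0  ''
   9  s[6:],s[21:]  2  'ba'
  10  s[21:],s[2:]  1  'b'
  11  s[2:],s[14:]  1  'b'
  12  s[14:],s[3:]  2  'bd'
  13  s[3:],s[26:]  2  'bd'
  14  s[26:],s[18:]  0  ''
  15  s[18:],s[12:]  2  'ca'
  16  s[12:],s[5:]  1  'c'
  17  s[5:],s[11:]  1  'c'
  18  s[11:],s[8:]  1  'c'
  19  s[8:],s[0:]  2  'cd'
  20  s[0:],s[24:]  3  'cdb'
  21  s[24:],s[28:]  0  ''
  22  s[28:],s[15:]  1  'd'
  23  s[15:],s[9:]  2  'da'
  24  s[9:],s[1:]  1  'd'
  25  s[1:],s[25:]  2  'db'
  26  s[25:],s[4:]  1  'd'
  27  s[4:],s[23:]  2  'dc'
  28  s[23:],s[27:]  1  'd'

n(n+1)/2 = 29·30/2 = 435
Σ LCP = 0 + 2 + 1 + 2 + 1 + 2 + 2 + 1 + 0 + 2 + 1 + 1 + 2 + 2 + 0 + 2 + 1 + 1 + 1 + 2 + 3 + 0 + 1 + 2 + 1 + 2 + 1 + 2 + 1 = 39
distinct = 435 − 39 = 396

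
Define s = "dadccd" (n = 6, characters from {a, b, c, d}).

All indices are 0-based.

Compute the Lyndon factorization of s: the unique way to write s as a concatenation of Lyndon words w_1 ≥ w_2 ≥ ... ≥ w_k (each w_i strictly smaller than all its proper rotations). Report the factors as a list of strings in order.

["d", "adccd"]

emit factor 1: 'd' (i=0, period=1)
emit factor 2: 'adccd' (i=1, period=5)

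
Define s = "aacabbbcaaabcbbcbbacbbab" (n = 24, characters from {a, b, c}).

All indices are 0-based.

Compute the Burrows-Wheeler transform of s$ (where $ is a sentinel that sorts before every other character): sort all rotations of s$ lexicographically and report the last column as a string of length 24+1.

bca$bcaababbccabcbbabaabb

rank  rotation                   last
    0  $aacabbbcaaabcbbcbbacbbab  b
    1  aaabcbbcbbacbbab$aacabbbc  c
    2  aabcbbcbbacbbab$aacabbbca  a
    3  aacabbbcaaabcbbcbbacbbab$  $
    4  ab$aacabbbcaaabcbbcbbacbb  b
    5  abbbcaaabcbbcbbacbbab$aac  c
    6  abcbbcbbacbbab$aacabbbcaa  a
    7  acabbbcaaabcbbcbbacbbab$a  a
    8  acbbab$aacabbbcaaabcbbcbb  b
    9  b$aacabbbcaaabcbbcbbacbba  a
   10  bab$aacabbbcaaabcbbcbbacb  b
   11  bacbbab$aacabbbcaaabcbbcb  b
   12  bbab$aacabbbcaaabcbbcbbac  c
   13  bbacbbab$aacabbbcaaabcbbc  c
   14  bbbcaaabcbbcbbacbbab$aaca  a
   15  bbcaaabcbbcbbacbbab$aacab  b
   16  bbcbbacbbab$aacabbbcaaabc  c
   17  bcaaabcbbcbbacbbab$aacabb  b
   18  bcbbacbbab$aacabbbcaaabcb  b
   19  bcbbcbbacbbab$aacabbbcaaa  a
   20  caaabcbbcbbacbbab$aacabbb  b
   21  cabbbcaaabcbbcbbacbbab$aa  a
   22  cbbab$aacabbbcaaabcbbcbba  a
   23  cbbacbbab$aacabbbcaaabcbb  b
   24  cbbcbbacbbab$aacabbbcaaab  b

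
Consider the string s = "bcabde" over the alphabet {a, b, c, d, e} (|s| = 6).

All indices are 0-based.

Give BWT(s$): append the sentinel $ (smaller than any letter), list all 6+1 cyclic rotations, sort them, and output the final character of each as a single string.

ec$abbd

rank  rotation last
    0  $bcabde  e
    1  abde$bc  c
    2  bcabde$  $
    3  bde$bca  a
    4  cabde$b  b
    5  de$bcab  b
    6  e$bcabd  d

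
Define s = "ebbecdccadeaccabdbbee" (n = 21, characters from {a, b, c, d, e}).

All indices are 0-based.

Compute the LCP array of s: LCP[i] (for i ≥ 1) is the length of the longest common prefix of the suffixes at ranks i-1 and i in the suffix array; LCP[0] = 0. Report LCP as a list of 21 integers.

[0, 1, 1, 0, 3, 1, 1, 2, 0, 2, 1, 3, 1, 0, 1, 1, 0, 1, 1, 1, 1]

rank→(start, suffix):
  0 → (14, 'abdbbee')
  1 → (11, 'accabdbbee')
  2 → (8, 'adeaccabdbbee')
  3 → (1, 'bbecdccadeaccabdbbee')
  4 → (17, 'bbee')
  5 → (15, 'bdbbee')
  6 → (2, 'becdccadeaccabdbbee')
  7 → (18, 'bee')
  8 → (13, 'cabdbbee')
  9 → (7, 'cadeaccabdbbee')
  10 → (12, 'ccabdbbee')
  11 → (6, 'ccadeaccabdbbee')
  12 → (4, 'cdccadeaccabdbbee')
  13 → (16, 'dbbee')
  14 → (5, 'dccadeaccabdbbee')
  15 → (9, 'deaccabdbbee')
  16 → (20, 'e')
  17 → (10, 'eaccabdbbee')
  18 → (0, 'ebbecdccadeaccabdbbee')
  19 → (3, 'ecdccadeaccabdbbee')
  20 → (19, 'ee')

SA = [14, 11, 8, 1, 17, 15, 2, 18, 13, 7, 12, 6, 4, 16, 5, 9, 20, 10, 0, 3, 19]
rank  pair      lcp
   1  s[14:],s[11:]  1  'a'
   2  s[11:],s[8:]  1  'a'
   3  s[8:],s[1:]  0  ''
   4  s[1:],s[17:]  3  'bbe'
   5  s[17:],s[15:]  1  'b'
   6  s[15:],s[2:]  1  'b'
   7  s[2:],s[18:]  2  'be'
   8  s[18:],s[13:]  0  ''
   9  s[13:],s[7:]  2  'ca'
  10  s[7:],s[12:]  1  'c'
  11  s[12:],s[6:]  3  'cca'
  12  s[6:],s[4:]  1  'c'
  13  s[4:],s[16:]  0  ''
  14  s[16:],s[5:]  1  'd'
  15  s[5:],s[9:]  1  'd'
  16  s[9:],s[20:]  0  ''
  17  s[20:],s[10:]  1  'e'
  18  s[10:],s[0:]  1  'e'
  19  s[0:],s[3:]  1  'e'
  20  s[3:],s[19:]  1  'e'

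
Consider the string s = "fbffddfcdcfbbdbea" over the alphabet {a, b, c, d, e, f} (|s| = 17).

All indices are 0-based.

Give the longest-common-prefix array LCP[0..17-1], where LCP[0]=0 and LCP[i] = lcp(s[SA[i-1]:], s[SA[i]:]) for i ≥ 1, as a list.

[0, 0, 1, 1, 1, 0, 1, 0, 1, 1, 1, 0, 0, 2, 1, 1, 1]

rank | idx | suffix
   0 |  16 | a
   1 |  11 | bbdbea
   2 |  12 | bdbea
   3 |  14 | bea
   4 |   1 | bffddfcdcfbbdbea
   5 |   7 | cdcfbbdbea
   6 |   9 | cfbbdbea
   7 |  13 | dbea
   8 |   8 | dcfbbdbea
   9 |   4 | ddfcdcfbbdbea
  10 |   5 | dfcdcfbbdbea
  11 |  15 | ea
  12 |  10 | fbbdbea
  13 |   0 | fbffddfcdcfbbdbea
  14 |   6 | fcdcfbbdbea
  15 |   3 | fddfcdcfbbdbea
  16 |   2 | ffddfcdcfbbdbea

SA = [16, 11, 12, 14, 1, 7, 9, 13, 8, 4, 5, 15, 10, 0, 6, 3, 2]
[i] adj suffixes → lcp
  [1] 16/11 → 0 ('')
  [2] 11/12 → 1 ('b')
  [3] 12/14 → 1 ('b')
  [4] 14/1 → 1 ('b')
  [5] 1/7 → 0 ('')
  [6] 7/9 → 1 ('c')
  [7] 9/13 → 0 ('')
  [8] 13/8 → 1 ('d')
  [9] 8/4 → 1 ('d')
  [10] 4/5 → 1 ('d')
  [11] 5/15 → 0 ('')
  [12] 15/10 → 0 ('')
  [13] 10/0 → 2 ('fb')
  [14] 0/6 → 1 ('f')
  [15] 6/3 → 1 ('f')
  [16] 3/2 → 1 ('f')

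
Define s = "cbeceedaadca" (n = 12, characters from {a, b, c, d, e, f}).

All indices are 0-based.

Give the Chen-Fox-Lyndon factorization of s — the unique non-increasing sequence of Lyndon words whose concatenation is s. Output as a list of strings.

["c", "beceed", "aadc", "a"]

emit factor 1: 'c' (i=0, period=1)
emit factor 2: 'beceed' (i=1, period=6)
emit factor 3: 'aadc' (i=7, period=4)
emit factor 4: 'a' (i=11, period=1)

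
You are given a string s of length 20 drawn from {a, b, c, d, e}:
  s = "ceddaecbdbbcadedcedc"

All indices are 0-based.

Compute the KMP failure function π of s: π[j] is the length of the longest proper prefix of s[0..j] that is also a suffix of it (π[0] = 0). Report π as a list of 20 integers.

[0, 0, 0, 0, 0, 0, 1, 0, 0, 0, 0, 1, 0, 0, 0, 0, 1, 2, 3, 1]

π[0] = 0
j=1 s[j]='e': π[1]=0 (border '')
j=2 s[j]='d': π[2]=0 (border '')
j=3 s[j]='d': π[3]=0 (border '')
j=4 s[j]='a': π[4]=0 (border '')
j=5 s[j]='e': π[5]=0 (border '')
j=6 s[j]='c': π[6]=1 (border 'c')
j=7 s[j]='b': k: 1→0; π[7]=0 (border '')
j=8 s[j]='d': π[8]=0 (border '')
j=9 s[j]='b': π[9]=0 (border '')
j=10 s[j]='b': π[10]=0 (border '')
j=11 s[j]='c': π[11]=1 (border 'c')
j=12 s[j]='a': k: 1→0; π[12]=0 (border '')
j=13 s[j]='d': π[13]=0 (border '')
j=14 s[j]='e': π[14]=0 (border '')
j=15 s[j]='d': π[15]=0 (border '')
j=16 s[j]='c': π[16]=1 (border 'c')
j=17 s[j]='e': π[17]=2 (border 'ce')
j=18 s[j]='d': π[18]=3 (border 'ced')
j=19 s[j]='c': k: 3→0; π[19]=1 (border 'c')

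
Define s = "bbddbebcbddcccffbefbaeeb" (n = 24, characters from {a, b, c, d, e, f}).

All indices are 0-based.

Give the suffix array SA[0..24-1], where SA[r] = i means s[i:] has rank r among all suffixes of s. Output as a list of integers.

[20, 23, 19, 0, 6, 1, 8, 4, 16, 7, 11, 12, 13, 3, 10, 2, 9, 22, 5, 21, 17, 18, 15, 14]

rank→(start, suffix):
  0 → (20, 'aeeb')
  1 → (23, 'b')
  2 → (19, 'baeeb')
  3 → (0, 'bbddbebcbddcccffbefbaeeb')
  4 → (6, 'bcbddcccffbefbaeeb')
  5 → (1, 'bddbebcbddcccffbefbaeeb')
  6 → (8, 'bddcccffbefbaeeb')
  7 → (4, 'bebcbddcccffbefbaeeb')
  8 → (16, 'befbaeeb')
  9 → (7, 'cbddcccffbefbaeeb')
  10 → (11, 'cccffbefbaeeb')
  11 → (12, 'ccffbefbaeeb')
  12 → (13, 'cffbefbaeeb')
  13 → (3, 'dbebcbddcccffbefbaeeb')
  14 → (10, 'dcccffbefbaeeb')
  15 → (2, 'ddbebcbddcccffbefbaeeb')
  16 → (9, 'ddcccffbefbaeeb')
  17 → (22, 'eb')
  18 → (5, 'ebcbddcccffbefbaeeb')
  19 → (21, 'eeb')
  20 → (17, 'efbaeeb')
  21 → (18, 'fbaeeb')
  22 → (15, 'fbefbaeeb')
  23 → (14, 'ffbefbaeeb')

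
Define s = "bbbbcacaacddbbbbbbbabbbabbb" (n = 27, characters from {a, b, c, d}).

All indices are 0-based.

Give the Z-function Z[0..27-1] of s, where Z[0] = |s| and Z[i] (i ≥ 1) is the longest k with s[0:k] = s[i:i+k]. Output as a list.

[27, 3, 2, 1, 0, 0, 0, 0, 0, 0, 0, 0, 4, 4, 4, 4, 3, 2, 1, 0, 3, 2, 1, 0, 3, 2, 1]

Z[0]=27
i=1: outside box; Z[1]=3 grow→box=[1,4)
i=2: min(r-i=2, Z[1]=3)=2; Z[2]=2
i=3: min(r-i=1, Z[2]=2)=1; Z[3]=1
i=4: outside box; Z[4]=0
i=5: outside box; Z[5]=0
i=6: outside box; Z[6]=0
i=7: outside box; Z[7]=0
i=8: outside box; Z[8]=0
i=9: outside box; Z[9]=0
i=10: outside box; Z[10]=0
i=11: outside box; Z[11]=0
i=12: outside box; Z[12]=4 grow→box=[12,16)
i=13: min(r-i=3, Z[1]=3)=3; Z[13]=4 grow→box=[13,17)
i=14: min(r-i=3, Z[1]=3)=3; Z[14]=4 grow→box=[14,18)
i=15: min(r-i=3, Z[1]=3)=3; Z[15]=4 grow→box=[15,19)
i=16: min(r-i=3, Z[1]=3)=3; Z[16]=3
i=17: min(r-i=2, Z[2]=2)=2; Z[17]=2
i=18: min(r-i=1, Z[3]=1)=1; Z[18]=1
i=19: outside box; Z[19]=0
i=20: outside box; Z[20]=3 grow→box=[20,23)
i=21: min(r-i=2, Z[1]=3)=2; Z[21]=2
i=22: min(r-i=1, Z[2]=2)=1; Z[22]=1
i=23: outside box; Z[23]=0
i=24: outside box; Z[24]=3 grow→box=[24,27)
i=25: min(r-i=2, Z[1]=3)=2; Z[25]=2
i=26: min(r-i=1, Z[2]=2)=1; Z[26]=1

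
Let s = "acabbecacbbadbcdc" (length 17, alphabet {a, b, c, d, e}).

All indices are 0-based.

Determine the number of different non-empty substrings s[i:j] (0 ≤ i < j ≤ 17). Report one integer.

sorted suffixes:
  #0 SA[0]=2  'abbecacbbadbcdc'
  #1 SA[1]=0  'acabbecacbbadbcdc'
  #2 SA[2]=7  'acbbadbcdc'
  #3 SA[3]=11  'adbcdc'
  #4 SA[4]=10  'badbcdc'
  #5 SA[5]=9  'bbadbcdc'
  #6 SA[6]=3  'bbecacbbadbcdc'
  #7 SA[7]=13  'bcdc'
  #8 SA[8]=4  'becacbbadbcdc'
  #9 SA[9]=16  'c'
  #10 SA[10]=1  'cabbecacbbadbcdc'
  #11 SA[11]=6  'cacbbadbcdc'
  #12 SA[12]=8  'cbbadbcdc'
  #13 SA[13]=14  'cdc'
  #14 SA[14]=12  'dbcdc'
  #15 SA[15]=15  'dc'
  #16 SA[16]=5  'ecacbbadbcdc'

SA = [2, 0, 7, 11, 10, 9, 3, 13, 4, 16, 1, 6, 8, 14, 12, 15, 5]
rank  pair      lcp
   1  s[2:],s[0:]  1  'a'
   2  s[0:],s[7:]  2  'ac'
   3  s[7:],s[11:]  1  'a'
   4  s[11:],s[10:]  0  ''
   5  s[10:],s[9:]  1  'b'
   6  s[9:],s[3:]  2  'bb'
   7  s[3:],s[13:]  1  'b'
   8  s[13:],s[4:]  1  'b'
   9  s[4:],s[16:]  0  ''
  10  s[16:],s[1:]  1  'c'
  11  s[1:],s[6:]  2  'ca'
  12  s[6:],s[8:]  1  'c'
  13  s[8:],s[14:]  1  'c'
  14  s[14:],s[12:]  0  ''
  15  s[12:],s[15:]  1  'd'
  16  s[15:],s[5:]  0  ''

n(n+1)/2 = 17·18/2 = 153
Σ LCP = 0 + 1 + 2 + 1 + 0 + 1 + 2 + 1 + 1 + 0 + 1 + 2 + 1 + 1 + 0 + 1 + 0 = 15
distinct = 153 − 15 = 138

138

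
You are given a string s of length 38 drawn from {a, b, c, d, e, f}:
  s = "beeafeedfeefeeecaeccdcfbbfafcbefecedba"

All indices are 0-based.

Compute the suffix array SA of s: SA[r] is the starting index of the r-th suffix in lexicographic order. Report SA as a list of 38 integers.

[37, 16, 26, 3, 36, 23, 0, 29, 24, 15, 28, 18, 19, 33, 21, 35, 20, 7, 2, 14, 17, 32, 34, 6, 1, 13, 5, 12, 9, 30, 10, 25, 22, 27, 31, 4, 11, 8]

rank | idx | suffix
   0 |  37 | a
   1 |  16 | aeccdcfbbfafcbefecedba
   2 |  26 | afcbefecedba
   3 |   3 | afeedfeefeeecaeccdcfbbfafcbefecedba
   4 |  36 | ba
   5 |  23 | bbfafcbefecedba
   6 |   0 | beeafeedfeefeeecaeccdcfbbfafcbefecedba
   7 |  29 | befecedba
   8 |  24 | bfafcbefecedba
   9 |  15 | caeccdcfbbfafcbefecedba
  10 |  28 | cbefecedba
  11 |  18 | ccdcfbbfafcbefecedba
  12 |  19 | cdcfbbfafcbefecedba
  13 |  33 | cedba
  14 |  21 | cfbbfafcbefecedba
  15 |  35 | dba
  16 |  20 | dcfbbfafcbefecedba
  17 |   7 | dfeefeeecaeccdcfbbfafcbefecedba
  18 |   2 | eafeedfeefeeecaeccdcfbbfafcbefecedba
  19 |  14 | ecaeccdcfbbfafcbefecedba
  20 |  17 | eccdcfbbfafcbefecedba
  21 |  32 | ecedba
  22 |  34 | edba
  23 |   6 | edfeefeeecaeccdcfbbfafcbefecedba
  24 |   1 | eeafeedfeefeeecaeccdcfbbfafcbefecedba
  25 |  13 | eecaeccdcfbbfafcbefecedba
  26 |   5 | eedfeefeeecaeccdcfbbfafcbefecedba
  27 |  12 | eeecaeccdcfbbfafcbefecedba
  28 |   9 | eefeeecaeccdcfbbfafcbefecedba
  29 |  30 | efecedba
  30 |  10 | efeeecaeccdcfbbfafcbefecedba
  31 |  25 | fafcbefecedba
  32 |  22 | fbbfafcbefecedba
  33 |  27 | fcbefecedba
  34 |  31 | fecedba
  35 |   4 | feedfeefeeecaeccdcfbbfafcbefecedba
  36 |  11 | feeecaeccdcfbbfafcbefecedba
  37 |   8 | feefeeecaeccdcfbbfafcbefecedba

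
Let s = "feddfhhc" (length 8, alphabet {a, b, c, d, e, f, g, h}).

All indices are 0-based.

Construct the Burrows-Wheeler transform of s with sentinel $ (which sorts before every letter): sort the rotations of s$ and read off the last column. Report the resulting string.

chedf$dhf

rank  rotation   last
    0  $feddfhhc  c
    1  c$feddfhh  h
    2  ddfhhc$fe  e
    3  dfhhc$fed  d
    4  eddfhhc$f  f
    5  feddfhhc$  $
    6  fhhc$fedd  d
    7  hc$feddfh  h
    8  hhc$feddf  f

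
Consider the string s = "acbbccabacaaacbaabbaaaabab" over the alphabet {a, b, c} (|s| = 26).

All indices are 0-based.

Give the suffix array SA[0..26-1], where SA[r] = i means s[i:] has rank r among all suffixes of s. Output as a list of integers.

[19, 20, 10, 21, 15, 11, 24, 22, 6, 16, 8, 12, 0, 25, 18, 14, 23, 7, 17, 2, 3, 9, 5, 13, 1, 4]

rank→(start, suffix):
  0 → (19, 'aaaabab')
  1 → (20, 'aaabab')
  2 → (10, 'aaacbaabbaaaabab')
  3 → (21, 'aabab')
  4 → (15, 'aabbaaaabab')
  5 → (11, 'aacbaabbaaaabab')
  6 → (24, 'ab')
  7 → (22, 'abab')
  8 → (6, 'abacaaacbaabbaaaabab')
  9 → (16, 'abbaaaabab')
  10 → (8, 'acaaacbaabbaaaabab')
  11 → (12, 'acbaabbaaaabab')
  12 → (0, 'acbbccabacaaacbaabbaaaabab')
  13 → (25, 'b')
  14 → (18, 'baaaabab')
  15 → (14, 'baabbaaaabab')
  16 → (23, 'bab')
  17 → (7, 'bacaaacbaabbaaaabab')
  18 → (17, 'bbaaaabab')
  19 → (2, 'bbccabacaaacbaabbaaaabab')
  20 → (3, 'bccabacaaacbaabbaaaabab')
  21 → (9, 'caaacbaabbaaaabab')
  22 → (5, 'cabacaaacbaabbaaaabab')
  23 → (13, 'cbaabbaaaabab')
  24 → (1, 'cbbccabacaaacbaabbaaaabab')
  25 → (4, 'ccabacaaacbaabbaaaabab')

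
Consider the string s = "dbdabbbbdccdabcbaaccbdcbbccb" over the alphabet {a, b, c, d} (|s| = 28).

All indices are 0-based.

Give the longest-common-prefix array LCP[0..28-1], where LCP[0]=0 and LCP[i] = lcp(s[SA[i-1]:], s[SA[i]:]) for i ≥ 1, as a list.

rank | idx | suffix
   0 |  16 | aaccbdcbbccb
   1 |   3 | abbbbdccdabcbaaccbdcbbccb
   2 |  12 | abcbaaccbdcbbccb
   3 |  17 | accbdcbbccb
   4 |  27 | b
   5 |  15 | baaccbdcbbccb
   6 |   4 | bbbbdccdabcbaaccbdcbbccb
   7 |   5 | bbbdccdabcbaaccbdcbbccb
   8 |  23 | bbccb
   9 |   6 | bbdccdabcbaaccbdcbbccb
  10 |  13 | bcbaaccbdcbbccb
  11 |  24 | bccb
  12 |   1 | bdabbbbdccdabcbaaccbdcbbccb
  13 |  20 | bdcbbccb
  14 |   7 | bdccdabcbaaccbdcbbccb
  15 |  26 | cb
  16 |  14 | cbaaccbdcbbccb
  17 |  22 | cbbccb
  18 |  19 | cbdcbbccb
  19 |  25 | ccb
  20 |  18 | ccbdcbbccb
  21 |   9 | ccdabcbaaccbdcbbccb
  22 |  10 | cdabcbaaccbdcbbccb
  23 |   2 | dabbbbdccdabcbaaccbdcbbccb
  24 |  11 | dabcbaaccbdcbbccb
  25 |   0 | dbdabbbbdccdabcbaaccbdcbbccb
  26 |  21 | dcbbccb
  27 |   8 | dccdabcbaaccbdcbbccb

SA = [16, 3, 12, 17, 27, 15, 4, 5, 23, 6, 13, 24, 1, 20, 7, 26, 14, 22, 19, 25, 18, 9, 10, 2, 11, 0, 21, 8]
[i] adj suffixes → lcp
  [1] 16/3 → 1 ('a')
  [2] 3/12 → 2 ('ab')
  [3] 12/17 → 1 ('a')
  [4] 17/27 → 0 ('')
  [5] 27/15 → 1 ('b')
  [6] 15/4 → 1 ('b')
  [7] 4/5 → 3 ('bbb')
  [8] 5/23 → 2 ('bb')
  [9] 23/6 → 2 ('bb')
  [10] 6/13 → 1 ('b')
  [11] 13/24 → 2 ('bc')
  [12] 24/1 → 1 ('b')
  [13] 1/20 → 2 ('bd')
  [14] 20/7 → 3 ('bdc')
  [15] 7/26 → 0 ('')
  [16] 26/14 → 2 ('cb')
  [17] 14/22 → 2 ('cb')
  [18] 22/19 → 2 ('cb')
  [19] 19/25 → 1 ('c')
  [20] 25/18 → 3 ('ccb')
  [21] 18/9 → 2 ('cc')
  [22] 9/10 → 1 ('c')
  [23] 10/2 → 0 ('')
  [24] 2/11 → 3 ('dab')
  [25] 11/0 → 1 ('d')
  [26] 0/21 → 1 ('d')
  [27] 21/8 → 2 ('dc')

[0, 1, 2, 1, 0, 1, 1, 3, 2, 2, 1, 2, 1, 2, 3, 0, 2, 2, 2, 1, 3, 2, 1, 0, 3, 1, 1, 2]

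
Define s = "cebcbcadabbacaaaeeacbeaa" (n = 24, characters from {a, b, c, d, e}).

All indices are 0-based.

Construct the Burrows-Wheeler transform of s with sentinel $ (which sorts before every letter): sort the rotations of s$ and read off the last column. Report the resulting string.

rank  rotation                   last
    0  $cebcbcadabbacaaaeeacbeaa  a
    1  a$cebcbcadabbacaaaeeacbea  a
    2  aa$cebcbcadabbacaaaeeacbe  e
    3  aaaeeacbeaa$cebcbcadabbac  c
    4  aaeeacbeaa$cebcbcadabbaca  a
    5  abbacaaaeeacbeaa$cebcbcad  d
    6  acaaaeeacbeaa$cebcbcadabb  b
    7  acbeaa$cebcbcadabbacaaaee  e
    8  adabbacaaaeeacbeaa$cebcbc  c
    9  aeeacbeaa$cebcbcadabbacaa  a
   10  bacaaaeeacbeaa$cebcbcadab  b
   11  bbacaaaeeacbeaa$cebcbcada  a
   12  bcadabbacaaaeeacbeaa$cebc  c
   13  bcbcadabbacaaaeeacbeaa$ce  e
   14  beaa$cebcbcadabbacaaaeeac  c
   15  caaaeeacbeaa$cebcbcadabba  a
   16  cadabbacaaaeeacbeaa$cebcb  b
   17  cbcadabbacaaaeeacbeaa$ceb  b
   18  cbeaa$cebcbcadabbacaaaeea  a
   19  cebcbcadabbacaaaeeacbeaa$  $
   20  dabbacaaaeeacbeaa$cebcbca  a
   21  eaa$cebcbcadabbacaaaeeacb  b
   22  eacbeaa$cebcbcadabbacaaae  e
   23  ebcbcadabbacaaaeeacbeaa$c  c
   24  eeacbeaa$cebcbcadabbacaaa  a

aaecadbecabacecabba$abeca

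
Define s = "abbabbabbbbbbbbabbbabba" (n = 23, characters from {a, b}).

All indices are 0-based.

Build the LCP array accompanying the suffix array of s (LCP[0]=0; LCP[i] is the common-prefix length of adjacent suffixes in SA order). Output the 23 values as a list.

rank | idx | suffix
   0 |  22 | a
   1 |  19 | abba
   2 |   0 | abbabbabbbbbbbbabbbabba
   3 |   3 | abbabbbbbbbbabbbabba
   4 |  15 | abbbabba
   5 |   6 | abbbbbbbbabbbabba
   6 |  21 | ba
   7 |  18 | babba
   8 |   2 | babbabbbbbbbbabbbabba
   9 |  14 | babbbabba
  10 |   5 | babbbbbbbbabbbabba
  11 |  20 | bba
  12 |  17 | bbabba
  13 |   1 | bbabbabbbbbbbbabbbabba
  14 |  13 | bbabbbabba
  15 |   4 | bbabbbbbbbbabbbabba
  16 |  16 | bbbabba
  17 |  12 | bbbabbbabba
  18 |  11 | bbbbabbbabba
  19 |  10 | bbbbbabbbabba
  20 |   9 | bbbbbbabbbabba
  21 |   8 | bbbbbbbabbbabba
  22 |   7 | bbbbbbbbabbbabba

SA = [22, 19, 0, 3, 15, 6, 21, 18, 2, 14, 5, 20, 17, 1, 13, 4, 16, 12, 11, 10, 9, 8, 7]
i: (SA[i-1],SA[i]) lcp shared
  1: (22,19) 1 'a'
  2: (19,0) 4 'abba'
  3: (0,3) 6 'abbabb'
  4: (3,15) 3 'abb'
  5: (15,6) 4 'abbb'
  6: (6,21) 0 ''
  7: (21,18) 2 'ba'
  8: (18,2) 5 'babba'
  9: (2,14) 4 'babb'
  10: (14,5) 5 'babbb'
  11: (5,20) 1 'b'
  12: (20,17) 3 'bba'
  13: (17,1) 6 'bbabba'
  14: (1,13) 5 'bbabb'
  15: (13,4) 6 'bbabbb'
  16: (4,16) 2 'bb'
  17: (16,12) 6 'bbbabb'
  18: (12,11) 3 'bbb'
  19: (11,10) 4 'bbbb'
  20: (10,9) 5 'bbbbb'
  21: (9,8) 6 'bbbbbb'
  22: (8,7) 7 'bbbbbbb'

[0, 1, 4, 6, 3, 4, 0, 2, 5, 4, 5, 1, 3, 6, 5, 6, 2, 6, 3, 4, 5, 6, 7]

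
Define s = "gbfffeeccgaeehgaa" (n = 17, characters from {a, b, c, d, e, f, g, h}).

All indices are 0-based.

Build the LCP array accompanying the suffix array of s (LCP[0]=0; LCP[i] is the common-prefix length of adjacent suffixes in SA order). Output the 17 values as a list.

rank→(start, suffix):
  0 → (16, 'a')
  1 → (15, 'aa')
  2 → (10, 'aeehgaa')
  3 → (1, 'bfffeeccgaeehgaa')
  4 → (7, 'ccgaeehgaa')
  5 → (8, 'cgaeehgaa')
  6 → (6, 'eccgaeehgaa')
  7 → (5, 'eeccgaeehgaa')
  8 → (11, 'eehgaa')
  9 → (12, 'ehgaa')
  10 → (4, 'feeccgaeehgaa')
  11 → (3, 'ffeeccgaeehgaa')
  12 → (2, 'fffeeccgaeehgaa')
  13 → (14, 'gaa')
  14 → (9, 'gaeehgaa')
  15 → (0, 'gbfffeeccgaeehgaa')
  16 → (13, 'hgaa')

SA = [16, 15, 10, 1, 7, 8, 6, 5, 11, 12, 4, 3, 2, 14, 9, 0, 13]
i: (SA[i-1],SA[i]) lcp shared
  1: (16,15) 1 'a'
  2: (15,10) 1 'a'
  3: (10,1) 0 ''
  4: (1,7) 0 ''
  5: (7,8) 1 'c'
  6: (8,6) 0 ''
  7: (6,5) 1 'e'
  8: (5,11) 2 'ee'
  9: (11,12) 1 'e'
  10: (12,4) 0 ''
  11: (4,3) 1 'f'
  12: (3,2) 2 'ff'
  13: (2,14) 0 ''
  14: (14,9) 2 'ga'
  15: (9,0) 1 'g'
  16: (0,13) 0 ''

[0, 1, 1, 0, 0, 1, 0, 1, 2, 1, 0, 1, 2, 0, 2, 1, 0]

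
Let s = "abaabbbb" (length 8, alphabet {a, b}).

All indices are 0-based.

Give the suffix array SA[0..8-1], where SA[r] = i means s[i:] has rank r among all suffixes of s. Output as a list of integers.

[2, 0, 3, 7, 1, 6, 5, 4]

rank→(start, suffix):
  0 → (2, 'aabbbb')
  1 → (0, 'abaabbbb')
  2 → (3, 'abbbb')
  3 → (7, 'b')
  4 → (1, 'baabbbb')
  5 → (6, 'bb')
  6 → (5, 'bbb')
  7 → (4, 'bbbb')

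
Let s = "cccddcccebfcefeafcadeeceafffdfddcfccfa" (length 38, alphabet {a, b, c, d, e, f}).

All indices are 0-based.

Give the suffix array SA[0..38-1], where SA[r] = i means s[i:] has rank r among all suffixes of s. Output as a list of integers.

[37, 18, 15, 24, 9, 17, 0, 5, 1, 6, 34, 2, 22, 7, 11, 35, 32, 4, 31, 3, 30, 19, 28, 14, 23, 8, 21, 20, 12, 36, 16, 33, 10, 29, 27, 13, 26, 25]

sorted suffixes:
  #0 SA[0]=37  'a'
  #1 SA[1]=18  'adeeceafffdfddcfccfa'
  #2 SA[2]=15  'afcadeeceafffdfddcfccfa'
  #3 SA[3]=24  'afffdfddcfccfa'
  #4 SA[4]=9  'bfcefeafcadeeceafffdfddcfccfa'
  #5 SA[5]=17  'cadeeceafffdfddcfccfa'
  #6 SA[6]=0  'cccddcccebfcefeafcadeeceafffdfddcfccfa'
  #7 SA[7]=5  'cccebfcefeafcadeeceafffdfddcfccfa'
  #8 SA[8]=1  'ccddcccebfcefeafcadeeceafffdfddcfccfa'
  #9 SA[9]=6  'ccebfcefeafcadeeceafffdfddcfccfa'
  #10 SA[10]=34  'ccfa'
  #11 SA[11]=2  'cddcccebfcefeafcadeeceafffdfddcfccfa'
  #12 SA[12]=22  'ceafffdfddcfccfa'
  #13 SA[13]=7  'cebfcefeafcadeeceafffdfddcfccfa'
  #14 SA[14]=11  'cefeafcadeeceafffdfddcfccfa'
  #15 SA[15]=35  'cfa'
  #16 SA[16]=32  'cfccfa'
  #17 SA[17]=4  'dcccebfcefeafcadeeceafffdfddcfccfa'
  #18 SA[18]=31  'dcfccfa'
  #19 SA[19]=3  'ddcccebfcefeafcadeeceafffdfddcfccfa'
  #20 SA[20]=30  'ddcfccfa'
  #21 SA[21]=19  'deeceafffdfddcfccfa'
  #22 SA[22]=28  'dfddcfccfa'
  #23 SA[23]=14  'eafcadeeceafffdfddcfccfa'
  #24 SA[24]=23  'eafffdfddcfccfa'
  #25 SA[25]=8  'ebfcefeafcadeeceafffdfddcfccfa'
  #26 SA[26]=21  'eceafffdfddcfccfa'
  #27 SA[27]=20  'eeceafffdfddcfccfa'
  #28 SA[28]=12  'efeafcadeeceafffdfddcfccfa'
  #29 SA[29]=36  'fa'
  #30 SA[30]=16  'fcadeeceafffdfddcfccfa'
  #31 SA[31]=33  'fccfa'
  #32 SA[32]=10  'fcefeafcadeeceafffdfddcfccfa'
  #33 SA[33]=29  'fddcfccfa'
  #34 SA[34]=27  'fdfddcfccfa'
  #35 SA[35]=13  'feafcadeeceafffdfddcfccfa'
  #36 SA[36]=26  'ffdfddcfccfa'
  #37 SA[37]=25  'fffdfddcfccfa'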